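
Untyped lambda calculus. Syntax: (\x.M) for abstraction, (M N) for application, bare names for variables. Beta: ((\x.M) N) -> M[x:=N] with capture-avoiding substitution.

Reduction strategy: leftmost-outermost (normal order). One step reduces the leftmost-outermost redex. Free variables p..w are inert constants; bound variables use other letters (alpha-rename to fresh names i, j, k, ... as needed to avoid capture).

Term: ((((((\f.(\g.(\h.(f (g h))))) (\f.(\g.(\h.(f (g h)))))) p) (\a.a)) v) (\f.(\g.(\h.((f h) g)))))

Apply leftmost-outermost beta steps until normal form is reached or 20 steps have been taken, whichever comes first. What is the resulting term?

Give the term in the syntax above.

Answer: ((p (\a.a)) (v (\f.(\g.(\h.((f h) g))))))

Derivation:
Step 0: ((((((\f.(\g.(\h.(f (g h))))) (\f.(\g.(\h.(f (g h)))))) p) (\a.a)) v) (\f.(\g.(\h.((f h) g)))))
Step 1: (((((\g.(\h.((\f.(\g.(\h.(f (g h))))) (g h)))) p) (\a.a)) v) (\f.(\g.(\h.((f h) g)))))
Step 2: ((((\h.((\f.(\g.(\h.(f (g h))))) (p h))) (\a.a)) v) (\f.(\g.(\h.((f h) g)))))
Step 3: ((((\f.(\g.(\h.(f (g h))))) (p (\a.a))) v) (\f.(\g.(\h.((f h) g)))))
Step 4: (((\g.(\h.((p (\a.a)) (g h)))) v) (\f.(\g.(\h.((f h) g)))))
Step 5: ((\h.((p (\a.a)) (v h))) (\f.(\g.(\h.((f h) g)))))
Step 6: ((p (\a.a)) (v (\f.(\g.(\h.((f h) g))))))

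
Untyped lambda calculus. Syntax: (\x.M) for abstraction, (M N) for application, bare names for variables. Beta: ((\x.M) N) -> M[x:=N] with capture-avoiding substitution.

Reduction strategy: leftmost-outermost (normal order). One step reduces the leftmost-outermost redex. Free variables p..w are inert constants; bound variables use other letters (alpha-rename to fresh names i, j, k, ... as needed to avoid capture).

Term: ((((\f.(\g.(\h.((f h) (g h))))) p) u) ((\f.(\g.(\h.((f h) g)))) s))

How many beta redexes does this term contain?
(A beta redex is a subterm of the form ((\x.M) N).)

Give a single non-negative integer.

Term: ((((\f.(\g.(\h.((f h) (g h))))) p) u) ((\f.(\g.(\h.((f h) g)))) s))
  Redex: ((\f.(\g.(\h.((f h) (g h))))) p)
  Redex: ((\f.(\g.(\h.((f h) g)))) s)
Total redexes: 2

Answer: 2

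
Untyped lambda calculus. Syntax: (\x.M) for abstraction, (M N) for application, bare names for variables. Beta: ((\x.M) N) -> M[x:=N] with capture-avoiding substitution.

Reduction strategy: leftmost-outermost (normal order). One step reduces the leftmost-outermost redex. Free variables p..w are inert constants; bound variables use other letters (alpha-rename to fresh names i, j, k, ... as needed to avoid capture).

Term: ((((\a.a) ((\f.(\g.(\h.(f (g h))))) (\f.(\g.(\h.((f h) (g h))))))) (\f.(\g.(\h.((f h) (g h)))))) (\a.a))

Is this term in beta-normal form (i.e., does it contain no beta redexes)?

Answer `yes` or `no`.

Term: ((((\a.a) ((\f.(\g.(\h.(f (g h))))) (\f.(\g.(\h.((f h) (g h))))))) (\f.(\g.(\h.((f h) (g h)))))) (\a.a))
Found 2 beta redex(es).

Answer: no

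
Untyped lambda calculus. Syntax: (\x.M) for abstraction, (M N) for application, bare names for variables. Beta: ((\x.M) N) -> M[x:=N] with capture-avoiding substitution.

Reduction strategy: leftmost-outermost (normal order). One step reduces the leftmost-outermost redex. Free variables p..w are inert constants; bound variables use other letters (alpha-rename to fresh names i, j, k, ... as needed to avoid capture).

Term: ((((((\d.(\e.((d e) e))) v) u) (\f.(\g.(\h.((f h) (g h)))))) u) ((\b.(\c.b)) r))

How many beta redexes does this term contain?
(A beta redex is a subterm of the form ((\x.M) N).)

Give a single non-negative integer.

Term: ((((((\d.(\e.((d e) e))) v) u) (\f.(\g.(\h.((f h) (g h)))))) u) ((\b.(\c.b)) r))
  Redex: ((\d.(\e.((d e) e))) v)
  Redex: ((\b.(\c.b)) r)
Total redexes: 2

Answer: 2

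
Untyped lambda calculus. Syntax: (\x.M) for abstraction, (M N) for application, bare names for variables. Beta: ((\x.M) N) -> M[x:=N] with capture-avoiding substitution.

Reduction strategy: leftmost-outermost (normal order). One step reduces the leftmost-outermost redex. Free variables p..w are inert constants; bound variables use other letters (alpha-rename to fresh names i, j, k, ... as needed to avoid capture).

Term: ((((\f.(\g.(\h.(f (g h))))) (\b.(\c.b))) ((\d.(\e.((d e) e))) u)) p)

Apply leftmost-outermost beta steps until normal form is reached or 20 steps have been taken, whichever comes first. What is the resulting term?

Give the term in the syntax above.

Answer: (\c.((u p) p))

Derivation:
Step 0: ((((\f.(\g.(\h.(f (g h))))) (\b.(\c.b))) ((\d.(\e.((d e) e))) u)) p)
Step 1: (((\g.(\h.((\b.(\c.b)) (g h)))) ((\d.(\e.((d e) e))) u)) p)
Step 2: ((\h.((\b.(\c.b)) (((\d.(\e.((d e) e))) u) h))) p)
Step 3: ((\b.(\c.b)) (((\d.(\e.((d e) e))) u) p))
Step 4: (\c.(((\d.(\e.((d e) e))) u) p))
Step 5: (\c.((\e.((u e) e)) p))
Step 6: (\c.((u p) p))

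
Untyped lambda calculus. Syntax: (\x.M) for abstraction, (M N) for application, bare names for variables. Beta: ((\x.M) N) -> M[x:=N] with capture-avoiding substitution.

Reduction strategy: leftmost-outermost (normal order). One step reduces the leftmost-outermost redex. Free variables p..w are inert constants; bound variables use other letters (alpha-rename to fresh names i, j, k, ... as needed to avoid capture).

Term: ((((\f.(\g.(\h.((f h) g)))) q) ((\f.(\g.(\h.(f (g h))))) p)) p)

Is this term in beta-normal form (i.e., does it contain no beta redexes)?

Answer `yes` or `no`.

Term: ((((\f.(\g.(\h.((f h) g)))) q) ((\f.(\g.(\h.(f (g h))))) p)) p)
Found 2 beta redex(es).

Answer: no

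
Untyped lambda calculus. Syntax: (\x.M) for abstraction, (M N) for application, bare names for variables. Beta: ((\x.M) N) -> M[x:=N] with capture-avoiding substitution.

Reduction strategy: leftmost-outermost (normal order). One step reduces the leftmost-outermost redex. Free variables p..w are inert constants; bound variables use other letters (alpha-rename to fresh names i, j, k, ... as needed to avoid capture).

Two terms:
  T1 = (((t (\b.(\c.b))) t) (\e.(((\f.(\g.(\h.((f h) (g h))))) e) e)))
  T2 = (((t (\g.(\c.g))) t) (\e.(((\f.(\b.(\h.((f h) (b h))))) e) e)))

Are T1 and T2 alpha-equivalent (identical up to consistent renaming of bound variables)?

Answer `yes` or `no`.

Answer: yes

Derivation:
Term 1: (((t (\b.(\c.b))) t) (\e.(((\f.(\g.(\h.((f h) (g h))))) e) e)))
Term 2: (((t (\g.(\c.g))) t) (\e.(((\f.(\b.(\h.((f h) (b h))))) e) e)))
Alpha-equivalence: compare structure up to binder renaming.
Result: True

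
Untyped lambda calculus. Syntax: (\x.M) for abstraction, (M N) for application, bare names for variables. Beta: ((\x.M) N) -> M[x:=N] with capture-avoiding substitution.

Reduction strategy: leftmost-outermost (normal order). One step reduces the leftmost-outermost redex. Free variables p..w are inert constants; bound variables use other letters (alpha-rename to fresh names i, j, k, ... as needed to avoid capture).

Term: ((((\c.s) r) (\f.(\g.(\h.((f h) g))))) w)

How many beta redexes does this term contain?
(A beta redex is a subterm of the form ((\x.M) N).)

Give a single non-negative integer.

Term: ((((\c.s) r) (\f.(\g.(\h.((f h) g))))) w)
  Redex: ((\c.s) r)
Total redexes: 1

Answer: 1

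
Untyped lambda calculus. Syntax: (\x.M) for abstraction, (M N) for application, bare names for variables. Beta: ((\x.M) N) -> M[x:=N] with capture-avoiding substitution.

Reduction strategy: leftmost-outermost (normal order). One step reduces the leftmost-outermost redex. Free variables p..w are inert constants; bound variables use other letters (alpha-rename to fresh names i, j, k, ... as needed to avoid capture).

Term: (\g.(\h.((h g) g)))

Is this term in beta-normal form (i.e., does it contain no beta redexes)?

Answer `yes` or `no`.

Answer: yes

Derivation:
Term: (\g.(\h.((h g) g)))
No beta redexes found.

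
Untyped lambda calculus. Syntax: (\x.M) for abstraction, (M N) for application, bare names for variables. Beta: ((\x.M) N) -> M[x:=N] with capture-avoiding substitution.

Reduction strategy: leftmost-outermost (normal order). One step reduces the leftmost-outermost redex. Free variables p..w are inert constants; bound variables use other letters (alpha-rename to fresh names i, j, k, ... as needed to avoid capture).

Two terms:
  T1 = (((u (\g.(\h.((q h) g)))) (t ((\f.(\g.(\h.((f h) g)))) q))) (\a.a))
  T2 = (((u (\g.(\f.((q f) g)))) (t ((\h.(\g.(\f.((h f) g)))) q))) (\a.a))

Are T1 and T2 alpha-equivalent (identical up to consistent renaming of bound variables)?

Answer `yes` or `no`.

Term 1: (((u (\g.(\h.((q h) g)))) (t ((\f.(\g.(\h.((f h) g)))) q))) (\a.a))
Term 2: (((u (\g.(\f.((q f) g)))) (t ((\h.(\g.(\f.((h f) g)))) q))) (\a.a))
Alpha-equivalence: compare structure up to binder renaming.
Result: True

Answer: yes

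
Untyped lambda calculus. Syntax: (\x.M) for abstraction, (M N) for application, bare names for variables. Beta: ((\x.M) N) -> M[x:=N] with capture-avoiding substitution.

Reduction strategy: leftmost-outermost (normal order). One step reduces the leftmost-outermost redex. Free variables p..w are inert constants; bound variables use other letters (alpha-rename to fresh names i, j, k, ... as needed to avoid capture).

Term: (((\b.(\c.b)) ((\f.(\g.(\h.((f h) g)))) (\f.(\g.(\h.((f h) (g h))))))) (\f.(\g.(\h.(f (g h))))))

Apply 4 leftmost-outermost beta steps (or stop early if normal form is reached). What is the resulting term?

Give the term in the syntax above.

Step 0: (((\b.(\c.b)) ((\f.(\g.(\h.((f h) g)))) (\f.(\g.(\h.((f h) (g h))))))) (\f.(\g.(\h.(f (g h))))))
Step 1: ((\c.((\f.(\g.(\h.((f h) g)))) (\f.(\g.(\h.((f h) (g h))))))) (\f.(\g.(\h.(f (g h))))))
Step 2: ((\f.(\g.(\h.((f h) g)))) (\f.(\g.(\h.((f h) (g h))))))
Step 3: (\g.(\h.(((\f.(\g.(\h.((f h) (g h))))) h) g)))
Step 4: (\g.(\h.((\g.(\i.((h i) (g i)))) g)))

Answer: (\g.(\h.((\g.(\i.((h i) (g i)))) g)))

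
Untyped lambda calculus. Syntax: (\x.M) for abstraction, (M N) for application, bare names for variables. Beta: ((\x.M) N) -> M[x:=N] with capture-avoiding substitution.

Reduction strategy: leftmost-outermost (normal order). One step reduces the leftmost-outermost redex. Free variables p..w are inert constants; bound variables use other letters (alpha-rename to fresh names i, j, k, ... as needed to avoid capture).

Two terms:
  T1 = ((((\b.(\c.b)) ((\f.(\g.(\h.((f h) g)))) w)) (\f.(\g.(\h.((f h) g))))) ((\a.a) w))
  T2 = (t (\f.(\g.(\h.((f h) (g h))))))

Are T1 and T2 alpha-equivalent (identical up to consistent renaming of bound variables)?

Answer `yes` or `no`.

Term 1: ((((\b.(\c.b)) ((\f.(\g.(\h.((f h) g)))) w)) (\f.(\g.(\h.((f h) g))))) ((\a.a) w))
Term 2: (t (\f.(\g.(\h.((f h) (g h))))))
Alpha-equivalence: compare structure up to binder renaming.
Result: False

Answer: no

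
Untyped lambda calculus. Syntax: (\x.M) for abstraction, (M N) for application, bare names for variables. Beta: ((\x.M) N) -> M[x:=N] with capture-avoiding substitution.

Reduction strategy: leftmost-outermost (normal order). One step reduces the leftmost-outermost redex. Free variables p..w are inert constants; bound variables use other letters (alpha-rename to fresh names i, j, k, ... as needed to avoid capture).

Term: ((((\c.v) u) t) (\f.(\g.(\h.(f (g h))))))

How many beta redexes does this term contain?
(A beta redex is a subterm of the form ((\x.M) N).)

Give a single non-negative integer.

Answer: 1

Derivation:
Term: ((((\c.v) u) t) (\f.(\g.(\h.(f (g h))))))
  Redex: ((\c.v) u)
Total redexes: 1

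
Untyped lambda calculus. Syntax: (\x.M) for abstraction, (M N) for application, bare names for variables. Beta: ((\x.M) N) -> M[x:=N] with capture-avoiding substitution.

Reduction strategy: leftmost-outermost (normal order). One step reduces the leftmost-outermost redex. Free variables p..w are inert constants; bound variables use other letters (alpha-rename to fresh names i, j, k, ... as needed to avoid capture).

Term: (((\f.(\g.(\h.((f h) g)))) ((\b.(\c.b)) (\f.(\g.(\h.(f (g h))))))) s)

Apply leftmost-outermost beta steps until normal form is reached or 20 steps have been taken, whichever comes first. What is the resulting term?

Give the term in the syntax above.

Answer: (\h.(\g.(\h.(s (g h)))))

Derivation:
Step 0: (((\f.(\g.(\h.((f h) g)))) ((\b.(\c.b)) (\f.(\g.(\h.(f (g h))))))) s)
Step 1: ((\g.(\h.((((\b.(\c.b)) (\f.(\g.(\h.(f (g h)))))) h) g))) s)
Step 2: (\h.((((\b.(\c.b)) (\f.(\g.(\h.(f (g h)))))) h) s))
Step 3: (\h.(((\c.(\f.(\g.(\h.(f (g h)))))) h) s))
Step 4: (\h.((\f.(\g.(\h.(f (g h))))) s))
Step 5: (\h.(\g.(\h.(s (g h)))))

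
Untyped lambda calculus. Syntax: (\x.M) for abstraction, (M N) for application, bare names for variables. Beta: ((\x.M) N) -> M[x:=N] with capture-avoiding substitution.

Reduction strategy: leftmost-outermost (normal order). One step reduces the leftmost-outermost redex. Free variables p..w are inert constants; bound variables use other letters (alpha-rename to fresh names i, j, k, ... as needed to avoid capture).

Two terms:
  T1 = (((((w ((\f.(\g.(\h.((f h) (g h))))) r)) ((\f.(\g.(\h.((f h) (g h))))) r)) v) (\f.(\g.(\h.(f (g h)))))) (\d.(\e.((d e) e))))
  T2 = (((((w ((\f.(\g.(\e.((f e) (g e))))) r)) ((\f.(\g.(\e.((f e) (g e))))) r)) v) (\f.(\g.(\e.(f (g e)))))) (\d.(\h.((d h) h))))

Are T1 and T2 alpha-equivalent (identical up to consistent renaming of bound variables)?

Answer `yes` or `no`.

Answer: yes

Derivation:
Term 1: (((((w ((\f.(\g.(\h.((f h) (g h))))) r)) ((\f.(\g.(\h.((f h) (g h))))) r)) v) (\f.(\g.(\h.(f (g h)))))) (\d.(\e.((d e) e))))
Term 2: (((((w ((\f.(\g.(\e.((f e) (g e))))) r)) ((\f.(\g.(\e.((f e) (g e))))) r)) v) (\f.(\g.(\e.(f (g e)))))) (\d.(\h.((d h) h))))
Alpha-equivalence: compare structure up to binder renaming.
Result: True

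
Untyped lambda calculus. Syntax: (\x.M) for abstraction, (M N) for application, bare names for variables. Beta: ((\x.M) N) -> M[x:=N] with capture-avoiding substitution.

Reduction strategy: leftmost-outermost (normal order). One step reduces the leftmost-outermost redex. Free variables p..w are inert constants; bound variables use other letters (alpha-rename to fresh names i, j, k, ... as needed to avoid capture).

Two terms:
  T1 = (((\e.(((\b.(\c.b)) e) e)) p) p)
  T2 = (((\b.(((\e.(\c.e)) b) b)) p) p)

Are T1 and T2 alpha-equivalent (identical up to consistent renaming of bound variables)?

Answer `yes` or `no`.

Term 1: (((\e.(((\b.(\c.b)) e) e)) p) p)
Term 2: (((\b.(((\e.(\c.e)) b) b)) p) p)
Alpha-equivalence: compare structure up to binder renaming.
Result: True

Answer: yes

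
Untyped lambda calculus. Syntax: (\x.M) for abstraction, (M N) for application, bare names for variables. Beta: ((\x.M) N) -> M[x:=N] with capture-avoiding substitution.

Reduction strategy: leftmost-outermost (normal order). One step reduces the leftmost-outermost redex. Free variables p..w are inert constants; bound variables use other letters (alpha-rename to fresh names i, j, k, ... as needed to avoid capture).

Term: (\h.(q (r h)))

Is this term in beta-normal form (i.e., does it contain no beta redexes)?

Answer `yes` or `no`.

Answer: yes

Derivation:
Term: (\h.(q (r h)))
No beta redexes found.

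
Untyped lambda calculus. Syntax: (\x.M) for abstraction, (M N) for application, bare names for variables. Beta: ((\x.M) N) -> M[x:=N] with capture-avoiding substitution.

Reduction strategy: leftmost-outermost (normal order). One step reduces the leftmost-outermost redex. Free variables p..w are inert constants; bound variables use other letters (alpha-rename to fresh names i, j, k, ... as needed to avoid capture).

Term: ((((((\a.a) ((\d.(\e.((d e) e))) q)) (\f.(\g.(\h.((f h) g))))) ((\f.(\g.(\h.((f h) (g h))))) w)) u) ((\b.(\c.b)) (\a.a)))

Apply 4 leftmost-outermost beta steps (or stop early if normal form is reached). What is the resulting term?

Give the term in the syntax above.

Answer: (((((q (\f.(\g.(\h.((f h) g))))) (\f.(\g.(\h.((f h) g))))) (\g.(\h.((w h) (g h))))) u) ((\b.(\c.b)) (\a.a)))

Derivation:
Step 0: ((((((\a.a) ((\d.(\e.((d e) e))) q)) (\f.(\g.(\h.((f h) g))))) ((\f.(\g.(\h.((f h) (g h))))) w)) u) ((\b.(\c.b)) (\a.a)))
Step 1: ((((((\d.(\e.((d e) e))) q) (\f.(\g.(\h.((f h) g))))) ((\f.(\g.(\h.((f h) (g h))))) w)) u) ((\b.(\c.b)) (\a.a)))
Step 2: (((((\e.((q e) e)) (\f.(\g.(\h.((f h) g))))) ((\f.(\g.(\h.((f h) (g h))))) w)) u) ((\b.(\c.b)) (\a.a)))
Step 3: (((((q (\f.(\g.(\h.((f h) g))))) (\f.(\g.(\h.((f h) g))))) ((\f.(\g.(\h.((f h) (g h))))) w)) u) ((\b.(\c.b)) (\a.a)))
Step 4: (((((q (\f.(\g.(\h.((f h) g))))) (\f.(\g.(\h.((f h) g))))) (\g.(\h.((w h) (g h))))) u) ((\b.(\c.b)) (\a.a)))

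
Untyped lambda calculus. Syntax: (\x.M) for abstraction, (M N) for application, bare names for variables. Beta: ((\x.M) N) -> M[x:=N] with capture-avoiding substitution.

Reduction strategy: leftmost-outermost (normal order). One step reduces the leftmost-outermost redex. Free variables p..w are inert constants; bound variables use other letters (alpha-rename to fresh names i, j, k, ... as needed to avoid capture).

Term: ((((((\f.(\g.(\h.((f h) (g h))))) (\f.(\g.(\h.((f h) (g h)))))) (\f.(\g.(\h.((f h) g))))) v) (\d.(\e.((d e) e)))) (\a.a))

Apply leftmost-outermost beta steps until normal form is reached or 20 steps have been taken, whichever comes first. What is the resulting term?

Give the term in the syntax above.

Answer: (((v (\d.(\e.((d e) e)))) (\h.((v h) (\d.(\e.((d e) e)))))) (\a.a))

Derivation:
Step 0: ((((((\f.(\g.(\h.((f h) (g h))))) (\f.(\g.(\h.((f h) (g h)))))) (\f.(\g.(\h.((f h) g))))) v) (\d.(\e.((d e) e)))) (\a.a))
Step 1: (((((\g.(\h.(((\f.(\g.(\h.((f h) (g h))))) h) (g h)))) (\f.(\g.(\h.((f h) g))))) v) (\d.(\e.((d e) e)))) (\a.a))
Step 2: ((((\h.(((\f.(\g.(\h.((f h) (g h))))) h) ((\f.(\g.(\h.((f h) g)))) h))) v) (\d.(\e.((d e) e)))) (\a.a))
Step 3: (((((\f.(\g.(\h.((f h) (g h))))) v) ((\f.(\g.(\h.((f h) g)))) v)) (\d.(\e.((d e) e)))) (\a.a))
Step 4: ((((\g.(\h.((v h) (g h)))) ((\f.(\g.(\h.((f h) g)))) v)) (\d.(\e.((d e) e)))) (\a.a))
Step 5: (((\h.((v h) (((\f.(\g.(\h.((f h) g)))) v) h))) (\d.(\e.((d e) e)))) (\a.a))
Step 6: (((v (\d.(\e.((d e) e)))) (((\f.(\g.(\h.((f h) g)))) v) (\d.(\e.((d e) e))))) (\a.a))
Step 7: (((v (\d.(\e.((d e) e)))) ((\g.(\h.((v h) g))) (\d.(\e.((d e) e))))) (\a.a))
Step 8: (((v (\d.(\e.((d e) e)))) (\h.((v h) (\d.(\e.((d e) e)))))) (\a.a))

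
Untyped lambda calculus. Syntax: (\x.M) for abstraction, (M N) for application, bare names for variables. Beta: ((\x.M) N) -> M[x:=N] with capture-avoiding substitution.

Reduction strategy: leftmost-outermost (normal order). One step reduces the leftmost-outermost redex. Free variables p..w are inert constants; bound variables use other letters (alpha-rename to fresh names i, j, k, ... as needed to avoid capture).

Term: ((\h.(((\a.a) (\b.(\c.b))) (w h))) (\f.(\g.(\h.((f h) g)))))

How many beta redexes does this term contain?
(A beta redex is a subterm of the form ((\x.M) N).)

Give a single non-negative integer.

Answer: 2

Derivation:
Term: ((\h.(((\a.a) (\b.(\c.b))) (w h))) (\f.(\g.(\h.((f h) g)))))
  Redex: ((\h.(((\a.a) (\b.(\c.b))) (w h))) (\f.(\g.(\h.((f h) g)))))
  Redex: ((\a.a) (\b.(\c.b)))
Total redexes: 2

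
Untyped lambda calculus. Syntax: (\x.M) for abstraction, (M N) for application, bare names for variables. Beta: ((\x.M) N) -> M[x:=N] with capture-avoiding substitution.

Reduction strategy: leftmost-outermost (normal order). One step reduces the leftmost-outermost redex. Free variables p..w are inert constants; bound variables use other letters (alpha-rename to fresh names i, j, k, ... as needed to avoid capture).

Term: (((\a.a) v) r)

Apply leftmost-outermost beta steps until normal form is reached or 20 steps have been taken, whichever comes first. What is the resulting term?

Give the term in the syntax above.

Step 0: (((\a.a) v) r)
Step 1: (v r)

Answer: (v r)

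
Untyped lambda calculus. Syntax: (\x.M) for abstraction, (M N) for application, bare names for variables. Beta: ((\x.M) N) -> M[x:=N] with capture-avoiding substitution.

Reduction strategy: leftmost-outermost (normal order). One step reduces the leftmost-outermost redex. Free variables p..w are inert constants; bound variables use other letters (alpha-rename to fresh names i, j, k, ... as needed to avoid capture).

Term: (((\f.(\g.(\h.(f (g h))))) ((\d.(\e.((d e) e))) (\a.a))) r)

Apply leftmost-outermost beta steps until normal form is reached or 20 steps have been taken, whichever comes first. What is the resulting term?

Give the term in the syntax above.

Answer: (\h.((r h) (r h)))

Derivation:
Step 0: (((\f.(\g.(\h.(f (g h))))) ((\d.(\e.((d e) e))) (\a.a))) r)
Step 1: ((\g.(\h.(((\d.(\e.((d e) e))) (\a.a)) (g h)))) r)
Step 2: (\h.(((\d.(\e.((d e) e))) (\a.a)) (r h)))
Step 3: (\h.((\e.(((\a.a) e) e)) (r h)))
Step 4: (\h.(((\a.a) (r h)) (r h)))
Step 5: (\h.((r h) (r h)))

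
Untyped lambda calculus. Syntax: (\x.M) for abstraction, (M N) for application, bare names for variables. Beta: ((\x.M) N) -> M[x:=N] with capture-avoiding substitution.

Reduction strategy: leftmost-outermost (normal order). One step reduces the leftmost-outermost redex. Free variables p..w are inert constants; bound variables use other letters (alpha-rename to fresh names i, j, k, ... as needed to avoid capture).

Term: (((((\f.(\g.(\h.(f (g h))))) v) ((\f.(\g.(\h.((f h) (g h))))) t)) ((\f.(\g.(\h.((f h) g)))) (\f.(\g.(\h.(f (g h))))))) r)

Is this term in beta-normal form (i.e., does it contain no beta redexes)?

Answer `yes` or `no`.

Answer: no

Derivation:
Term: (((((\f.(\g.(\h.(f (g h))))) v) ((\f.(\g.(\h.((f h) (g h))))) t)) ((\f.(\g.(\h.((f h) g)))) (\f.(\g.(\h.(f (g h))))))) r)
Found 3 beta redex(es).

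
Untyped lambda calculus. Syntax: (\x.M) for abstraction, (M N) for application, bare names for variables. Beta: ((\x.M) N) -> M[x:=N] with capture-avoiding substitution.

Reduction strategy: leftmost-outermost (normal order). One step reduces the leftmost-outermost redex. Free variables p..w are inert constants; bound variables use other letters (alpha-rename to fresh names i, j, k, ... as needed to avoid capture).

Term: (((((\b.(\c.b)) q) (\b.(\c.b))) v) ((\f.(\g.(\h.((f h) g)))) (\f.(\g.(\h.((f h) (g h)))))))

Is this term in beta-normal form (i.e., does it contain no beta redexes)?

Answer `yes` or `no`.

Term: (((((\b.(\c.b)) q) (\b.(\c.b))) v) ((\f.(\g.(\h.((f h) g)))) (\f.(\g.(\h.((f h) (g h)))))))
Found 2 beta redex(es).

Answer: no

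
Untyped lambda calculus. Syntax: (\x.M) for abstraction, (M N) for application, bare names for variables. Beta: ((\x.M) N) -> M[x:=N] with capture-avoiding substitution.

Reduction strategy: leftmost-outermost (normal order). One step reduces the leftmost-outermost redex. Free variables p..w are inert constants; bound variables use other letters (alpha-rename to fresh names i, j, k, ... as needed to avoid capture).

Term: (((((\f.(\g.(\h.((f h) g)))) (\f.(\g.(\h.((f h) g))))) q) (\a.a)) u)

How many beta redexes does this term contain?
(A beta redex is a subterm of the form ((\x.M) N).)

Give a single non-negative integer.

Term: (((((\f.(\g.(\h.((f h) g)))) (\f.(\g.(\h.((f h) g))))) q) (\a.a)) u)
  Redex: ((\f.(\g.(\h.((f h) g)))) (\f.(\g.(\h.((f h) g)))))
Total redexes: 1

Answer: 1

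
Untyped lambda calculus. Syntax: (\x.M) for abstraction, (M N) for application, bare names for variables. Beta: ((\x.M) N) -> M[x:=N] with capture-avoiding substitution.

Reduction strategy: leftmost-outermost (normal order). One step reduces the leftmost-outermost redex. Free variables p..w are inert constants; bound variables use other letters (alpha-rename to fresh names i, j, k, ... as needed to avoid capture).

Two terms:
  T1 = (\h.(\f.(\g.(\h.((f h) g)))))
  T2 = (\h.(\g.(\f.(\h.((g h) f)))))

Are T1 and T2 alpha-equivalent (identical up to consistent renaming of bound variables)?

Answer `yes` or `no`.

Term 1: (\h.(\f.(\g.(\h.((f h) g)))))
Term 2: (\h.(\g.(\f.(\h.((g h) f)))))
Alpha-equivalence: compare structure up to binder renaming.
Result: True

Answer: yes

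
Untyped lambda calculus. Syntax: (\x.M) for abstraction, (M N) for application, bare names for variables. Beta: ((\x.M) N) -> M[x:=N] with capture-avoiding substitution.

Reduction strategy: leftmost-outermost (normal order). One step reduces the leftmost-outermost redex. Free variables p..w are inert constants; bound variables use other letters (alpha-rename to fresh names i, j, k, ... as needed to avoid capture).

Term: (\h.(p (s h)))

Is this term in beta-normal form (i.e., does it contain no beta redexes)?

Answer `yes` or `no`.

Answer: yes

Derivation:
Term: (\h.(p (s h)))
No beta redexes found.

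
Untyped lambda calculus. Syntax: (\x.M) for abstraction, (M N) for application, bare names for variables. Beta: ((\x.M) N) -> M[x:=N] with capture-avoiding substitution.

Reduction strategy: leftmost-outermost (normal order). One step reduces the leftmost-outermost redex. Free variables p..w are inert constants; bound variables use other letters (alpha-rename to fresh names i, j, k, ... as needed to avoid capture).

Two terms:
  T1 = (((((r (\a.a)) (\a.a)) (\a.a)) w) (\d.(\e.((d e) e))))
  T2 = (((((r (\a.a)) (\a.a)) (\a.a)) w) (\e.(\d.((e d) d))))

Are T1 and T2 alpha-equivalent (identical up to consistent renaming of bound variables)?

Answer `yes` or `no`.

Answer: yes

Derivation:
Term 1: (((((r (\a.a)) (\a.a)) (\a.a)) w) (\d.(\e.((d e) e))))
Term 2: (((((r (\a.a)) (\a.a)) (\a.a)) w) (\e.(\d.((e d) d))))
Alpha-equivalence: compare structure up to binder renaming.
Result: True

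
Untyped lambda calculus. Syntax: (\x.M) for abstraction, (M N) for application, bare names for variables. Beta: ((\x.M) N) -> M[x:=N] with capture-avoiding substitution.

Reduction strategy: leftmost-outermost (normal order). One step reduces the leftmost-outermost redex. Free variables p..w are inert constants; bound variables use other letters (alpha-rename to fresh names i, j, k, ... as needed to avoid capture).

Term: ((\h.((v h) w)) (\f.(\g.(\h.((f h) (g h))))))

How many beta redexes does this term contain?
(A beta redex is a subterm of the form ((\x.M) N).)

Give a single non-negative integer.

Term: ((\h.((v h) w)) (\f.(\g.(\h.((f h) (g h))))))
  Redex: ((\h.((v h) w)) (\f.(\g.(\h.((f h) (g h))))))
Total redexes: 1

Answer: 1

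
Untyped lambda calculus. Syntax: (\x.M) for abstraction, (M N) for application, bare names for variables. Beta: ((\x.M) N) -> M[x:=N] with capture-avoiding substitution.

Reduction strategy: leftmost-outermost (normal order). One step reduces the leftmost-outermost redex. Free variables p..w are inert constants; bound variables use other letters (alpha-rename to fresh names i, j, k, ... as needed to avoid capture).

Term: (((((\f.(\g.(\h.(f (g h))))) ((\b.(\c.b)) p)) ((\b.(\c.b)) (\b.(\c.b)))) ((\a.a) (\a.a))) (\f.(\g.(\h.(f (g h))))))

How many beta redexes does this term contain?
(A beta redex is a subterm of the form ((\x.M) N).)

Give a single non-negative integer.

Answer: 4

Derivation:
Term: (((((\f.(\g.(\h.(f (g h))))) ((\b.(\c.b)) p)) ((\b.(\c.b)) (\b.(\c.b)))) ((\a.a) (\a.a))) (\f.(\g.(\h.(f (g h))))))
  Redex: ((\f.(\g.(\h.(f (g h))))) ((\b.(\c.b)) p))
  Redex: ((\b.(\c.b)) p)
  Redex: ((\b.(\c.b)) (\b.(\c.b)))
  Redex: ((\a.a) (\a.a))
Total redexes: 4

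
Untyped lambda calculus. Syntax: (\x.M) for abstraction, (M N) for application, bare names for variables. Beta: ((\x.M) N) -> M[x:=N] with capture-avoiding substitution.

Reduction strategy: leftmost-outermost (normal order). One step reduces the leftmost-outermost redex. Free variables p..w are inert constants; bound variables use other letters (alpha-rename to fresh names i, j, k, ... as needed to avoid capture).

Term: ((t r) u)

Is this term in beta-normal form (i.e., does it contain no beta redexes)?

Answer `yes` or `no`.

Term: ((t r) u)
No beta redexes found.

Answer: yes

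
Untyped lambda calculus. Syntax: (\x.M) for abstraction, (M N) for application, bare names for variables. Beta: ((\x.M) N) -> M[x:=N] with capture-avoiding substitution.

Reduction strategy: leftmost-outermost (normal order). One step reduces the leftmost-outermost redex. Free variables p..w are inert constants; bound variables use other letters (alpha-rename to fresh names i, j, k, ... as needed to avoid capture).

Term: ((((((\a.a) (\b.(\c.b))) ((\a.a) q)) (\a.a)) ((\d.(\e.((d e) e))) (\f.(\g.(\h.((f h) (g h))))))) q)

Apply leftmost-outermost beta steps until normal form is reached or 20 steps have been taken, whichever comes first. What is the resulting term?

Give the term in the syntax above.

Step 0: ((((((\a.a) (\b.(\c.b))) ((\a.a) q)) (\a.a)) ((\d.(\e.((d e) e))) (\f.(\g.(\h.((f h) (g h))))))) q)
Step 1: (((((\b.(\c.b)) ((\a.a) q)) (\a.a)) ((\d.(\e.((d e) e))) (\f.(\g.(\h.((f h) (g h))))))) q)
Step 2: ((((\c.((\a.a) q)) (\a.a)) ((\d.(\e.((d e) e))) (\f.(\g.(\h.((f h) (g h))))))) q)
Step 3: ((((\a.a) q) ((\d.(\e.((d e) e))) (\f.(\g.(\h.((f h) (g h))))))) q)
Step 4: ((q ((\d.(\e.((d e) e))) (\f.(\g.(\h.((f h) (g h))))))) q)
Step 5: ((q (\e.(((\f.(\g.(\h.((f h) (g h))))) e) e))) q)
Step 6: ((q (\e.((\g.(\h.((e h) (g h)))) e))) q)
Step 7: ((q (\e.(\h.((e h) (e h))))) q)

Answer: ((q (\e.(\h.((e h) (e h))))) q)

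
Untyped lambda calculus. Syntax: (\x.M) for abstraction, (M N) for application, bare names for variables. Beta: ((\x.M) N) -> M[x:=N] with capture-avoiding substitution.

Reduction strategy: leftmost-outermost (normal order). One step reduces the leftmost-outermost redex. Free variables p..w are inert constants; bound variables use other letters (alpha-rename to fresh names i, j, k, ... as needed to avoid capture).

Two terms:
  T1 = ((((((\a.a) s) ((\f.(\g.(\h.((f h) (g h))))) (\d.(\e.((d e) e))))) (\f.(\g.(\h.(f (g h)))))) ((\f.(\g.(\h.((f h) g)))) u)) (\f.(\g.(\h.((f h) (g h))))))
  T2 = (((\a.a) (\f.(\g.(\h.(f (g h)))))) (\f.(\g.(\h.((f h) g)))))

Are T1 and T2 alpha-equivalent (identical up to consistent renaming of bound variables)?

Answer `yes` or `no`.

Answer: no

Derivation:
Term 1: ((((((\a.a) s) ((\f.(\g.(\h.((f h) (g h))))) (\d.(\e.((d e) e))))) (\f.(\g.(\h.(f (g h)))))) ((\f.(\g.(\h.((f h) g)))) u)) (\f.(\g.(\h.((f h) (g h))))))
Term 2: (((\a.a) (\f.(\g.(\h.(f (g h)))))) (\f.(\g.(\h.((f h) g)))))
Alpha-equivalence: compare structure up to binder renaming.
Result: False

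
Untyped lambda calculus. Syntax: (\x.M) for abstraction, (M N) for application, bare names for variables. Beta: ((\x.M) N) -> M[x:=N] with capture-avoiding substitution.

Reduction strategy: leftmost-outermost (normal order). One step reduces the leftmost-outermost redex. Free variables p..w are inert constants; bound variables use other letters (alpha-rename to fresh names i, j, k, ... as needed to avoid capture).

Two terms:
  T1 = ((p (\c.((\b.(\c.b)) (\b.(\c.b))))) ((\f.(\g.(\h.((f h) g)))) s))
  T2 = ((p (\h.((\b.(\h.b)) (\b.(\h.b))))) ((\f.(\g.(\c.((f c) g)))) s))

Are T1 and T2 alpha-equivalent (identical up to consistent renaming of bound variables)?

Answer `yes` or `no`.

Answer: yes

Derivation:
Term 1: ((p (\c.((\b.(\c.b)) (\b.(\c.b))))) ((\f.(\g.(\h.((f h) g)))) s))
Term 2: ((p (\h.((\b.(\h.b)) (\b.(\h.b))))) ((\f.(\g.(\c.((f c) g)))) s))
Alpha-equivalence: compare structure up to binder renaming.
Result: True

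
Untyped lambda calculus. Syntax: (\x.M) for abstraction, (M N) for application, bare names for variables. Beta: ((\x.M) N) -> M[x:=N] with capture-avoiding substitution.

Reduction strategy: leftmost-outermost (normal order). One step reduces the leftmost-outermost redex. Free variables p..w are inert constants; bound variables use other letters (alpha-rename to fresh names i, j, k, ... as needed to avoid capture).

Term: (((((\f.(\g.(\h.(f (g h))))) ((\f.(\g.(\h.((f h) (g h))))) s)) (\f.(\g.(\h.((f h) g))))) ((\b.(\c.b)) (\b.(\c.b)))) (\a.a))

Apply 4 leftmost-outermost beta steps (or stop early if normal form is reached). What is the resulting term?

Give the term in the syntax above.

Answer: (((\g.(\h.((s h) (g h)))) ((\f.(\g.(\h.((f h) g)))) ((\b.(\c.b)) (\b.(\c.b))))) (\a.a))

Derivation:
Step 0: (((((\f.(\g.(\h.(f (g h))))) ((\f.(\g.(\h.((f h) (g h))))) s)) (\f.(\g.(\h.((f h) g))))) ((\b.(\c.b)) (\b.(\c.b)))) (\a.a))
Step 1: ((((\g.(\h.(((\f.(\g.(\h.((f h) (g h))))) s) (g h)))) (\f.(\g.(\h.((f h) g))))) ((\b.(\c.b)) (\b.(\c.b)))) (\a.a))
Step 2: (((\h.(((\f.(\g.(\h.((f h) (g h))))) s) ((\f.(\g.(\h.((f h) g)))) h))) ((\b.(\c.b)) (\b.(\c.b)))) (\a.a))
Step 3: ((((\f.(\g.(\h.((f h) (g h))))) s) ((\f.(\g.(\h.((f h) g)))) ((\b.(\c.b)) (\b.(\c.b))))) (\a.a))
Step 4: (((\g.(\h.((s h) (g h)))) ((\f.(\g.(\h.((f h) g)))) ((\b.(\c.b)) (\b.(\c.b))))) (\a.a))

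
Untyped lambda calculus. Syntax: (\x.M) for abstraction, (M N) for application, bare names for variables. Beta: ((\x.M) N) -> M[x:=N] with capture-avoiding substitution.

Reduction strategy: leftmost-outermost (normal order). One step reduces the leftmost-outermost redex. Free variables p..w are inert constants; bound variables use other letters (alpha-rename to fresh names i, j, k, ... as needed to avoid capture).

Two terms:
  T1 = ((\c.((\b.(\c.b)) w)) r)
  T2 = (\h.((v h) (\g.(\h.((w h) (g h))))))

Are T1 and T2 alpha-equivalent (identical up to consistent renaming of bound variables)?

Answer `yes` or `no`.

Term 1: ((\c.((\b.(\c.b)) w)) r)
Term 2: (\h.((v h) (\g.(\h.((w h) (g h))))))
Alpha-equivalence: compare structure up to binder renaming.
Result: False

Answer: no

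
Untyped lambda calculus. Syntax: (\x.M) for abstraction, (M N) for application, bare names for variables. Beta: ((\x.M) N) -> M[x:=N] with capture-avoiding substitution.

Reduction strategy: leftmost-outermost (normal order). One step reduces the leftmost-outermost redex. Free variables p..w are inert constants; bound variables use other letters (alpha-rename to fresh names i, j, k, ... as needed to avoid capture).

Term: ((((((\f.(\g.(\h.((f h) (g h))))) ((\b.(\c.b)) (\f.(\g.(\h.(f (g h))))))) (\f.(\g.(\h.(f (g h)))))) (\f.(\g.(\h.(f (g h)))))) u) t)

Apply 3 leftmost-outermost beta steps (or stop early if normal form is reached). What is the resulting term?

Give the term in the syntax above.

Step 0: ((((((\f.(\g.(\h.((f h) (g h))))) ((\b.(\c.b)) (\f.(\g.(\h.(f (g h))))))) (\f.(\g.(\h.(f (g h)))))) (\f.(\g.(\h.(f (g h)))))) u) t)
Step 1: (((((\g.(\h.((((\b.(\c.b)) (\f.(\g.(\h.(f (g h)))))) h) (g h)))) (\f.(\g.(\h.(f (g h)))))) (\f.(\g.(\h.(f (g h)))))) u) t)
Step 2: ((((\h.((((\b.(\c.b)) (\f.(\g.(\h.(f (g h)))))) h) ((\f.(\g.(\h.(f (g h))))) h))) (\f.(\g.(\h.(f (g h)))))) u) t)
Step 3: ((((((\b.(\c.b)) (\f.(\g.(\h.(f (g h)))))) (\f.(\g.(\h.(f (g h)))))) ((\f.(\g.(\h.(f (g h))))) (\f.(\g.(\h.(f (g h))))))) u) t)

Answer: ((((((\b.(\c.b)) (\f.(\g.(\h.(f (g h)))))) (\f.(\g.(\h.(f (g h)))))) ((\f.(\g.(\h.(f (g h))))) (\f.(\g.(\h.(f (g h))))))) u) t)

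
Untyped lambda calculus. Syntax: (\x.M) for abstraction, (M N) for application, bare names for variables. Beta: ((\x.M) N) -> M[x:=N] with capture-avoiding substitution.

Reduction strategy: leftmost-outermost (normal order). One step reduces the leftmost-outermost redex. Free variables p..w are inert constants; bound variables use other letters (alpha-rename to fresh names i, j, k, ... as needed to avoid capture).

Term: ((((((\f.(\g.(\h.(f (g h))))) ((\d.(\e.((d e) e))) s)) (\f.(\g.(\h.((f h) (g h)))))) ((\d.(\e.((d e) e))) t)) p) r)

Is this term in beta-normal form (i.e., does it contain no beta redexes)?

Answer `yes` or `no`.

Term: ((((((\f.(\g.(\h.(f (g h))))) ((\d.(\e.((d e) e))) s)) (\f.(\g.(\h.((f h) (g h)))))) ((\d.(\e.((d e) e))) t)) p) r)
Found 3 beta redex(es).

Answer: no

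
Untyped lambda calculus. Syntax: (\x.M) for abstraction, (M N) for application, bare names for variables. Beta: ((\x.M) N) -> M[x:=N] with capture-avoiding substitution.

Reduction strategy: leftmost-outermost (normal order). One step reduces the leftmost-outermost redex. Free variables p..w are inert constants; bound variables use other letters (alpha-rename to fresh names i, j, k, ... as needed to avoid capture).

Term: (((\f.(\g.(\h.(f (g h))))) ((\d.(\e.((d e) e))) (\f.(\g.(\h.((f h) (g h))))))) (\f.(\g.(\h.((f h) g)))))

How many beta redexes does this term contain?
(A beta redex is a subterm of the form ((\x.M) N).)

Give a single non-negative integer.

Answer: 2

Derivation:
Term: (((\f.(\g.(\h.(f (g h))))) ((\d.(\e.((d e) e))) (\f.(\g.(\h.((f h) (g h))))))) (\f.(\g.(\h.((f h) g)))))
  Redex: ((\f.(\g.(\h.(f (g h))))) ((\d.(\e.((d e) e))) (\f.(\g.(\h.((f h) (g h)))))))
  Redex: ((\d.(\e.((d e) e))) (\f.(\g.(\h.((f h) (g h))))))
Total redexes: 2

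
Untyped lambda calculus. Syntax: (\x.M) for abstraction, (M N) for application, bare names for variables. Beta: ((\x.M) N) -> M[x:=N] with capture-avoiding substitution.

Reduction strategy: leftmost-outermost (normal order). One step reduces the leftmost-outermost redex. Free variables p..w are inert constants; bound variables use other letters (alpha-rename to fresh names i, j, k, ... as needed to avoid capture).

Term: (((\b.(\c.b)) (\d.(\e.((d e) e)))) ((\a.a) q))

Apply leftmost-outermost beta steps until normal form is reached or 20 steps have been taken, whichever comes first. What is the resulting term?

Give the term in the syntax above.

Answer: (\d.(\e.((d e) e)))

Derivation:
Step 0: (((\b.(\c.b)) (\d.(\e.((d e) e)))) ((\a.a) q))
Step 1: ((\c.(\d.(\e.((d e) e)))) ((\a.a) q))
Step 2: (\d.(\e.((d e) e)))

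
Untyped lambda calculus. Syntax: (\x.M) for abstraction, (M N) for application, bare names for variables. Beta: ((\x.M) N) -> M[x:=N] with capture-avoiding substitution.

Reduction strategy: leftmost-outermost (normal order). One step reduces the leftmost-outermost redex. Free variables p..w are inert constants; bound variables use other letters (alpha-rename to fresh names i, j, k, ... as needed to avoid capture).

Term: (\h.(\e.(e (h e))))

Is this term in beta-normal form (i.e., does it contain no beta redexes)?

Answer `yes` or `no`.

Answer: yes

Derivation:
Term: (\h.(\e.(e (h e))))
No beta redexes found.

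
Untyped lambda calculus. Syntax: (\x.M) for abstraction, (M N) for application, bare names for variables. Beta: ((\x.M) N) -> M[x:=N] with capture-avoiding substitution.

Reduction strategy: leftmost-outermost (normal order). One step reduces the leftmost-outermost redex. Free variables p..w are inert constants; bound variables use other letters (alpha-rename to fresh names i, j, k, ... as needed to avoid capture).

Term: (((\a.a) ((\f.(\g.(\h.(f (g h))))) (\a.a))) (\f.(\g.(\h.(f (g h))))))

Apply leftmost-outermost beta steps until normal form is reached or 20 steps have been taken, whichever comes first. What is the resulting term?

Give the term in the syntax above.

Answer: (\h.(\g.(\i.(h (g i)))))

Derivation:
Step 0: (((\a.a) ((\f.(\g.(\h.(f (g h))))) (\a.a))) (\f.(\g.(\h.(f (g h))))))
Step 1: (((\f.(\g.(\h.(f (g h))))) (\a.a)) (\f.(\g.(\h.(f (g h))))))
Step 2: ((\g.(\h.((\a.a) (g h)))) (\f.(\g.(\h.(f (g h))))))
Step 3: (\h.((\a.a) ((\f.(\g.(\h.(f (g h))))) h)))
Step 4: (\h.((\f.(\g.(\h.(f (g h))))) h))
Step 5: (\h.(\g.(\i.(h (g i)))))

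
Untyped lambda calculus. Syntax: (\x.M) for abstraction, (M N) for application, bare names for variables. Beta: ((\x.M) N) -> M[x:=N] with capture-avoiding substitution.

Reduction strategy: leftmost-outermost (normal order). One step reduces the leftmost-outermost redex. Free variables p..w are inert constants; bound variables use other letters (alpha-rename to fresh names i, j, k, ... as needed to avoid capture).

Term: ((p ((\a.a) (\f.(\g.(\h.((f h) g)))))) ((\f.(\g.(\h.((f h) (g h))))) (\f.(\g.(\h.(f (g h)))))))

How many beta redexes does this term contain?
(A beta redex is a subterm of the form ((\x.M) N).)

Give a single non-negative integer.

Term: ((p ((\a.a) (\f.(\g.(\h.((f h) g)))))) ((\f.(\g.(\h.((f h) (g h))))) (\f.(\g.(\h.(f (g h)))))))
  Redex: ((\a.a) (\f.(\g.(\h.((f h) g)))))
  Redex: ((\f.(\g.(\h.((f h) (g h))))) (\f.(\g.(\h.(f (g h))))))
Total redexes: 2

Answer: 2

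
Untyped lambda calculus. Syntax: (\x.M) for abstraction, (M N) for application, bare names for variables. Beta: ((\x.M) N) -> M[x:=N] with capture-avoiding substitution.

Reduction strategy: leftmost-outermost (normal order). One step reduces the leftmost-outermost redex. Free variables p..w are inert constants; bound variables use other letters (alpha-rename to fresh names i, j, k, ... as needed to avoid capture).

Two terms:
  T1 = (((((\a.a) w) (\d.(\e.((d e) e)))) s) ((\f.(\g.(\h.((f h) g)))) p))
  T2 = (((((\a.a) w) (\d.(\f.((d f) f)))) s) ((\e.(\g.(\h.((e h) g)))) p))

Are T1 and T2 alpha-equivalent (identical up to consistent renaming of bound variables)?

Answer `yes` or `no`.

Term 1: (((((\a.a) w) (\d.(\e.((d e) e)))) s) ((\f.(\g.(\h.((f h) g)))) p))
Term 2: (((((\a.a) w) (\d.(\f.((d f) f)))) s) ((\e.(\g.(\h.((e h) g)))) p))
Alpha-equivalence: compare structure up to binder renaming.
Result: True

Answer: yes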